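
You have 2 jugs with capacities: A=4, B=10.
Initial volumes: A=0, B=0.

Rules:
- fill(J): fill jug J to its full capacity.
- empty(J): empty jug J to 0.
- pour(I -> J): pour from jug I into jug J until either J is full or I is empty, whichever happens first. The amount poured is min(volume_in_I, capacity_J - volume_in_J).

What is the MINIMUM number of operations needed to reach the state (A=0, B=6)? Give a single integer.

Answer: 3

Derivation:
BFS from (A=0, B=0). One shortest path:
  1. fill(B) -> (A=0 B=10)
  2. pour(B -> A) -> (A=4 B=6)
  3. empty(A) -> (A=0 B=6)
Reached target in 3 moves.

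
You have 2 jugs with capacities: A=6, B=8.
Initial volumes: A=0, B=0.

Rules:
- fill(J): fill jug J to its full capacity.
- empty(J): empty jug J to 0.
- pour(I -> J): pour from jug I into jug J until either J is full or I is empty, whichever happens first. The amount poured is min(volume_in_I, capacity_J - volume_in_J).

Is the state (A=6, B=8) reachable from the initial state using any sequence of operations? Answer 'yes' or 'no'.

Answer: yes

Derivation:
BFS from (A=0, B=0):
  1. fill(A) -> (A=6 B=0)
  2. fill(B) -> (A=6 B=8)
Target reached → yes.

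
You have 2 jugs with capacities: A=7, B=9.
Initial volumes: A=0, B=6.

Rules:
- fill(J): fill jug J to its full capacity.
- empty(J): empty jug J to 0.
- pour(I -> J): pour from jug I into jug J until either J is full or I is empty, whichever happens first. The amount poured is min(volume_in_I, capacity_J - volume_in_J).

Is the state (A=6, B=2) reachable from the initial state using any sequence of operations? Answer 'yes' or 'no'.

Answer: no

Derivation:
BFS explored all 32 reachable states.
Reachable set includes: (0,0), (0,1), (0,2), (0,3), (0,4), (0,5), (0,6), (0,7), (0,8), (0,9), (1,0), (1,9) ...
Target (A=6, B=2) not in reachable set → no.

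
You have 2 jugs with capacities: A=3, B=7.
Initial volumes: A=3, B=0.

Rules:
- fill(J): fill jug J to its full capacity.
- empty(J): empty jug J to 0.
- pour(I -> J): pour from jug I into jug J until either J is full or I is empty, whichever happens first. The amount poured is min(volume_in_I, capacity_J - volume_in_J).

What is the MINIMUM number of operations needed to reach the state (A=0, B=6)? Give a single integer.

Answer: 3

Derivation:
BFS from (A=3, B=0). One shortest path:
  1. pour(A -> B) -> (A=0 B=3)
  2. fill(A) -> (A=3 B=3)
  3. pour(A -> B) -> (A=0 B=6)
Reached target in 3 moves.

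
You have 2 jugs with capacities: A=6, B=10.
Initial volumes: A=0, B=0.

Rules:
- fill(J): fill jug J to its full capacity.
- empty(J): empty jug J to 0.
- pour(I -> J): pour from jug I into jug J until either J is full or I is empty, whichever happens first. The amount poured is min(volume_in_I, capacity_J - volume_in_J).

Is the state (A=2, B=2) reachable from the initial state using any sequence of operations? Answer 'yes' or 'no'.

BFS explored all 16 reachable states.
Reachable set includes: (0,0), (0,2), (0,4), (0,6), (0,8), (0,10), (2,0), (2,10), (4,0), (4,10), (6,0), (6,2) ...
Target (A=2, B=2) not in reachable set → no.

Answer: no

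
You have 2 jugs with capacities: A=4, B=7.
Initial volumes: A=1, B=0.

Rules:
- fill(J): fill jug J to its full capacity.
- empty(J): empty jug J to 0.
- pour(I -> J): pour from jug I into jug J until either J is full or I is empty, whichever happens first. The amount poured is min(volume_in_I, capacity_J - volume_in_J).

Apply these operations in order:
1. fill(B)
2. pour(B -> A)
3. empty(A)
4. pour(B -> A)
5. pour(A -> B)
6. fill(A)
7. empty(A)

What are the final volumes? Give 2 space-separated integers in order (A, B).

Step 1: fill(B) -> (A=1 B=7)
Step 2: pour(B -> A) -> (A=4 B=4)
Step 3: empty(A) -> (A=0 B=4)
Step 4: pour(B -> A) -> (A=4 B=0)
Step 5: pour(A -> B) -> (A=0 B=4)
Step 6: fill(A) -> (A=4 B=4)
Step 7: empty(A) -> (A=0 B=4)

Answer: 0 4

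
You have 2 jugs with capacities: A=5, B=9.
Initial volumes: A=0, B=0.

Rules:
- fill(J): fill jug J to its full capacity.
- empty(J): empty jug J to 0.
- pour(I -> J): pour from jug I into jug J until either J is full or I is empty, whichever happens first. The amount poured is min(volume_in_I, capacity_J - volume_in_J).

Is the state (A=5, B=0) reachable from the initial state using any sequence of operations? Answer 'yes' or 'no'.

Answer: yes

Derivation:
BFS from (A=0, B=0):
  1. fill(A) -> (A=5 B=0)
Target reached → yes.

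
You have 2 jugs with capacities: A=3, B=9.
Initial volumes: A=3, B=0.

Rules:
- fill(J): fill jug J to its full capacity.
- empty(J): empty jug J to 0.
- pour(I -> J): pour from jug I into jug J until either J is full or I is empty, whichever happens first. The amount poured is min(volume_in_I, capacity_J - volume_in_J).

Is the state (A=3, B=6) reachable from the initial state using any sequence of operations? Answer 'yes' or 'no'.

Answer: yes

Derivation:
BFS from (A=3, B=0):
  1. empty(A) -> (A=0 B=0)
  2. fill(B) -> (A=0 B=9)
  3. pour(B -> A) -> (A=3 B=6)
Target reached → yes.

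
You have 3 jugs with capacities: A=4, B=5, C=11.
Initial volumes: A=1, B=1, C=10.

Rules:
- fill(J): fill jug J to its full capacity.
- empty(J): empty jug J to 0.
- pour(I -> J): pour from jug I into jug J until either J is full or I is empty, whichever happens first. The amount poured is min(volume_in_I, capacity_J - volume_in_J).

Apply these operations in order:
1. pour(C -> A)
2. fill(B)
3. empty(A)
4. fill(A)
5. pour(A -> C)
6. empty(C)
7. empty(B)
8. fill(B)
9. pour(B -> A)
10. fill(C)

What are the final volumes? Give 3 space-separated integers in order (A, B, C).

Step 1: pour(C -> A) -> (A=4 B=1 C=7)
Step 2: fill(B) -> (A=4 B=5 C=7)
Step 3: empty(A) -> (A=0 B=5 C=7)
Step 4: fill(A) -> (A=4 B=5 C=7)
Step 5: pour(A -> C) -> (A=0 B=5 C=11)
Step 6: empty(C) -> (A=0 B=5 C=0)
Step 7: empty(B) -> (A=0 B=0 C=0)
Step 8: fill(B) -> (A=0 B=5 C=0)
Step 9: pour(B -> A) -> (A=4 B=1 C=0)
Step 10: fill(C) -> (A=4 B=1 C=11)

Answer: 4 1 11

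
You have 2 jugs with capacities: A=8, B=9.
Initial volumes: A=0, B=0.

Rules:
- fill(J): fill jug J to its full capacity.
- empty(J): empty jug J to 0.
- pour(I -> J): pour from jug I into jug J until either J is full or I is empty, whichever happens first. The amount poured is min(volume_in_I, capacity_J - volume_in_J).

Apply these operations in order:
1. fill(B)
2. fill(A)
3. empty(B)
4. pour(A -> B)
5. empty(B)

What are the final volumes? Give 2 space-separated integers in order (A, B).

Step 1: fill(B) -> (A=0 B=9)
Step 2: fill(A) -> (A=8 B=9)
Step 3: empty(B) -> (A=8 B=0)
Step 4: pour(A -> B) -> (A=0 B=8)
Step 5: empty(B) -> (A=0 B=0)

Answer: 0 0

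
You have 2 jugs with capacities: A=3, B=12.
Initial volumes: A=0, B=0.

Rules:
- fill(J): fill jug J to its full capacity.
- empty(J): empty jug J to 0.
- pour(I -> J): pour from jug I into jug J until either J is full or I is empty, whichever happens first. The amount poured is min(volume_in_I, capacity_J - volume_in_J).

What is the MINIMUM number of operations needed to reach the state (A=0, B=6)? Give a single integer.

BFS from (A=0, B=0). One shortest path:
  1. fill(A) -> (A=3 B=0)
  2. pour(A -> B) -> (A=0 B=3)
  3. fill(A) -> (A=3 B=3)
  4. pour(A -> B) -> (A=0 B=6)
Reached target in 4 moves.

Answer: 4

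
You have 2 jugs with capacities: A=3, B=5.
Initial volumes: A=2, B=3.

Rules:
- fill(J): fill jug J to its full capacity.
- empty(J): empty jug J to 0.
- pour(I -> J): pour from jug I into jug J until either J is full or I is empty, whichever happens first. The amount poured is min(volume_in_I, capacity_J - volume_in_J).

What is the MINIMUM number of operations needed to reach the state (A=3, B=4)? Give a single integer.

BFS from (A=2, B=3). One shortest path:
  1. fill(B) -> (A=2 B=5)
  2. pour(B -> A) -> (A=3 B=4)
Reached target in 2 moves.

Answer: 2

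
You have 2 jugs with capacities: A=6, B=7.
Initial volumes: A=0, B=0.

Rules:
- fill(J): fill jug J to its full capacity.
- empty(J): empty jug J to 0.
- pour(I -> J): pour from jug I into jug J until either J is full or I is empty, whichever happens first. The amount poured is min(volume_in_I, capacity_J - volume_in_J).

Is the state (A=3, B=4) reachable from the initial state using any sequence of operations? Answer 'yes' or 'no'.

BFS explored all 26 reachable states.
Reachable set includes: (0,0), (0,1), (0,2), (0,3), (0,4), (0,5), (0,6), (0,7), (1,0), (1,7), (2,0), (2,7) ...
Target (A=3, B=4) not in reachable set → no.

Answer: no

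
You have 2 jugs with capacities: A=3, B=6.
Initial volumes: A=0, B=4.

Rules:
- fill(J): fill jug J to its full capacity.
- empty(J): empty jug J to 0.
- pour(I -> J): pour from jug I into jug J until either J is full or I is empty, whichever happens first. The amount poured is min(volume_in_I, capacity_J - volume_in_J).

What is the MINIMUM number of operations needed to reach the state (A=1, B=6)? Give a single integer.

BFS from (A=0, B=4). One shortest path:
  1. fill(A) -> (A=3 B=4)
  2. pour(A -> B) -> (A=1 B=6)
Reached target in 2 moves.

Answer: 2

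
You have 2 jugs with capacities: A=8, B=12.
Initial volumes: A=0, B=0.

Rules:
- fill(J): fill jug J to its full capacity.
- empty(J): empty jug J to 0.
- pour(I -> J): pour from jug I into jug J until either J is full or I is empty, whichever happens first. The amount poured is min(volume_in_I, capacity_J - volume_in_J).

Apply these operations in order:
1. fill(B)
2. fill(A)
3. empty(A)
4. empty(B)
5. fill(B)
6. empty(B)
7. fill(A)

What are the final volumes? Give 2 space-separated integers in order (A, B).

Answer: 8 0

Derivation:
Step 1: fill(B) -> (A=0 B=12)
Step 2: fill(A) -> (A=8 B=12)
Step 3: empty(A) -> (A=0 B=12)
Step 4: empty(B) -> (A=0 B=0)
Step 5: fill(B) -> (A=0 B=12)
Step 6: empty(B) -> (A=0 B=0)
Step 7: fill(A) -> (A=8 B=0)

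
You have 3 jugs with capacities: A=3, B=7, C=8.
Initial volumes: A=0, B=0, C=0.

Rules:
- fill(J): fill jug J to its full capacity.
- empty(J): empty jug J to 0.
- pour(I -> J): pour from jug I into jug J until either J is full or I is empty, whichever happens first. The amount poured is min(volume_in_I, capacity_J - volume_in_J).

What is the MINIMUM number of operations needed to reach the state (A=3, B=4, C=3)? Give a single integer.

BFS from (A=0, B=0, C=0). One shortest path:
  1. fill(A) -> (A=3 B=0 C=0)
  2. fill(B) -> (A=3 B=7 C=0)
  3. pour(A -> C) -> (A=0 B=7 C=3)
  4. pour(B -> A) -> (A=3 B=4 C=3)
Reached target in 4 moves.

Answer: 4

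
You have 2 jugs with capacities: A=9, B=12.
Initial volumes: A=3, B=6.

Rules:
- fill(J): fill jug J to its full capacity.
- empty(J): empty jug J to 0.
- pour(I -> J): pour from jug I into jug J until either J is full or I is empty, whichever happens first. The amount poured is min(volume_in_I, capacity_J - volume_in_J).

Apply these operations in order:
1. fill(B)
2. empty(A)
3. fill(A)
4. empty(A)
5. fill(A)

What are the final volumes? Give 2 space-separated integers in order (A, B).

Answer: 9 12

Derivation:
Step 1: fill(B) -> (A=3 B=12)
Step 2: empty(A) -> (A=0 B=12)
Step 3: fill(A) -> (A=9 B=12)
Step 4: empty(A) -> (A=0 B=12)
Step 5: fill(A) -> (A=9 B=12)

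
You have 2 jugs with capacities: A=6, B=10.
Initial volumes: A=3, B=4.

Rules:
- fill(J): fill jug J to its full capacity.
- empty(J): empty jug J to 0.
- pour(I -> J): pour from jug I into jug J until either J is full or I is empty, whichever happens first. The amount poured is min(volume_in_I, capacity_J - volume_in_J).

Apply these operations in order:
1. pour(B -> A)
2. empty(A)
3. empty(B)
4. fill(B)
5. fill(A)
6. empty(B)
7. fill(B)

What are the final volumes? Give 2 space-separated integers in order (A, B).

Answer: 6 10

Derivation:
Step 1: pour(B -> A) -> (A=6 B=1)
Step 2: empty(A) -> (A=0 B=1)
Step 3: empty(B) -> (A=0 B=0)
Step 4: fill(B) -> (A=0 B=10)
Step 5: fill(A) -> (A=6 B=10)
Step 6: empty(B) -> (A=6 B=0)
Step 7: fill(B) -> (A=6 B=10)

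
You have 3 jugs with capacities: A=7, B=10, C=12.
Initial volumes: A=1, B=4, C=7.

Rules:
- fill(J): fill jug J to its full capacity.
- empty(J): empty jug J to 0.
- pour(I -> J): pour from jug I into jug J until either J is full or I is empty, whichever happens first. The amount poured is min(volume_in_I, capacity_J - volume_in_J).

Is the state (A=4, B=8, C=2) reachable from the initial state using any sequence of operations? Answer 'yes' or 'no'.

Answer: no

Derivation:
BFS explored all 551 reachable states.
Reachable set includes: (0,0,0), (0,0,1), (0,0,2), (0,0,3), (0,0,4), (0,0,5), (0,0,6), (0,0,7), (0,0,8), (0,0,9), (0,0,10), (0,0,11) ...
Target (A=4, B=8, C=2) not in reachable set → no.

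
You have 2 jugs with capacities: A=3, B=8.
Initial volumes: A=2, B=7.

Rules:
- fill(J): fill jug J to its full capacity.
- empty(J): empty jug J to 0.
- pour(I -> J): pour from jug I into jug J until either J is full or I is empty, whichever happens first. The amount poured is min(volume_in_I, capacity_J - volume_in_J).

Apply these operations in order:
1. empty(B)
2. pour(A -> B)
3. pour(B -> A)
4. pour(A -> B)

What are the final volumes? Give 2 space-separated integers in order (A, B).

Answer: 0 2

Derivation:
Step 1: empty(B) -> (A=2 B=0)
Step 2: pour(A -> B) -> (A=0 B=2)
Step 3: pour(B -> A) -> (A=2 B=0)
Step 4: pour(A -> B) -> (A=0 B=2)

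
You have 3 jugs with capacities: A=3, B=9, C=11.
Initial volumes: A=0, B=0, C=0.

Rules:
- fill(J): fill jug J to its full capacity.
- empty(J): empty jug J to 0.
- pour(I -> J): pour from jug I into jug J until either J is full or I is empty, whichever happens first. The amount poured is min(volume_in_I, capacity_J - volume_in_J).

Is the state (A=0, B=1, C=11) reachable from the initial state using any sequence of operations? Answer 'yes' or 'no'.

Answer: yes

Derivation:
BFS from (A=0, B=0, C=0):
  1. fill(A) -> (A=3 B=0 C=0)
  2. fill(B) -> (A=3 B=9 C=0)
  3. pour(A -> C) -> (A=0 B=9 C=3)
  4. pour(B -> C) -> (A=0 B=1 C=11)
Target reached → yes.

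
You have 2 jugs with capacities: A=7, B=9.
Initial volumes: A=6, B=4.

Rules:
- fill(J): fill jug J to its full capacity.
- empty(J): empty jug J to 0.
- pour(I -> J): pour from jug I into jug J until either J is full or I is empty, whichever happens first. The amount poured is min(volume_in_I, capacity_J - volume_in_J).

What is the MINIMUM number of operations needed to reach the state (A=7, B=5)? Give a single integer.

Answer: 5

Derivation:
BFS from (A=6, B=4). One shortest path:
  1. pour(B -> A) -> (A=7 B=3)
  2. empty(A) -> (A=0 B=3)
  3. pour(B -> A) -> (A=3 B=0)
  4. fill(B) -> (A=3 B=9)
  5. pour(B -> A) -> (A=7 B=5)
Reached target in 5 moves.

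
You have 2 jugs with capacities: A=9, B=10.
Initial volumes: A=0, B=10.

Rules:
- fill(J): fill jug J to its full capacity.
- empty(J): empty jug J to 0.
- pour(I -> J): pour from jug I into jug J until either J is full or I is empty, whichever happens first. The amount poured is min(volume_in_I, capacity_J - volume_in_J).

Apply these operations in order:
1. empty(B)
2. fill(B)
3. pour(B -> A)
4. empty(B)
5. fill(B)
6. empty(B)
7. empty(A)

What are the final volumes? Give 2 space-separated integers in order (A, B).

Answer: 0 0

Derivation:
Step 1: empty(B) -> (A=0 B=0)
Step 2: fill(B) -> (A=0 B=10)
Step 3: pour(B -> A) -> (A=9 B=1)
Step 4: empty(B) -> (A=9 B=0)
Step 5: fill(B) -> (A=9 B=10)
Step 6: empty(B) -> (A=9 B=0)
Step 7: empty(A) -> (A=0 B=0)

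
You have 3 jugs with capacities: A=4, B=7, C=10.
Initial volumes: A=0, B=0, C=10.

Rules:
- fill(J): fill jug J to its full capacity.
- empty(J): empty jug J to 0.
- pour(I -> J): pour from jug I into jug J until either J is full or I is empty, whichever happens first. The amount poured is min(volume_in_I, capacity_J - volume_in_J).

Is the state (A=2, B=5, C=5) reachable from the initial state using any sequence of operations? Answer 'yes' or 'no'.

BFS explored all 278 reachable states.
Reachable set includes: (0,0,0), (0,0,1), (0,0,2), (0,0,3), (0,0,4), (0,0,5), (0,0,6), (0,0,7), (0,0,8), (0,0,9), (0,0,10), (0,1,0) ...
Target (A=2, B=5, C=5) not in reachable set → no.

Answer: no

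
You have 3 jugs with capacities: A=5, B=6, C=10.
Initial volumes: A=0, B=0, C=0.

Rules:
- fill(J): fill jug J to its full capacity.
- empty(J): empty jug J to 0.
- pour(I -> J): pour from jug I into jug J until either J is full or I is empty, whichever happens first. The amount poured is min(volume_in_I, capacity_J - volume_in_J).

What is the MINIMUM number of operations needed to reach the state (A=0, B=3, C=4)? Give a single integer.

BFS from (A=0, B=0, C=0). One shortest path:
  1. fill(B) -> (A=0 B=6 C=0)
  2. pour(B -> C) -> (A=0 B=0 C=6)
  3. fill(B) -> (A=0 B=6 C=6)
  4. pour(B -> C) -> (A=0 B=2 C=10)
  5. pour(B -> A) -> (A=2 B=0 C=10)
  6. pour(C -> B) -> (A=2 B=6 C=4)
  7. pour(B -> A) -> (A=5 B=3 C=4)
  8. empty(A) -> (A=0 B=3 C=4)
Reached target in 8 moves.

Answer: 8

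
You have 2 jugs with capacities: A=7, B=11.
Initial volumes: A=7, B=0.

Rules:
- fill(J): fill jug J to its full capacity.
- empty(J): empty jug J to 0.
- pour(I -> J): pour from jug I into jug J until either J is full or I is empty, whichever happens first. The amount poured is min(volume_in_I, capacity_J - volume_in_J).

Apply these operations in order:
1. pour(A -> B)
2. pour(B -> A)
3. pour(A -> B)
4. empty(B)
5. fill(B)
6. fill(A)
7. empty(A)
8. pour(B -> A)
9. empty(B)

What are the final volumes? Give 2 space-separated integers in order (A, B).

Step 1: pour(A -> B) -> (A=0 B=7)
Step 2: pour(B -> A) -> (A=7 B=0)
Step 3: pour(A -> B) -> (A=0 B=7)
Step 4: empty(B) -> (A=0 B=0)
Step 5: fill(B) -> (A=0 B=11)
Step 6: fill(A) -> (A=7 B=11)
Step 7: empty(A) -> (A=0 B=11)
Step 8: pour(B -> A) -> (A=7 B=4)
Step 9: empty(B) -> (A=7 B=0)

Answer: 7 0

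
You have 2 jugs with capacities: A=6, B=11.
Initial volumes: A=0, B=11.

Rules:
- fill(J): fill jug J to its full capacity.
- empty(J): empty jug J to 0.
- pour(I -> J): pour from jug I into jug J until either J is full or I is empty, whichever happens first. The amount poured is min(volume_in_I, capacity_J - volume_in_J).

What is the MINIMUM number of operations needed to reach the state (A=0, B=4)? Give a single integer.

BFS from (A=0, B=11). One shortest path:
  1. pour(B -> A) -> (A=6 B=5)
  2. empty(A) -> (A=0 B=5)
  3. pour(B -> A) -> (A=5 B=0)
  4. fill(B) -> (A=5 B=11)
  5. pour(B -> A) -> (A=6 B=10)
  6. empty(A) -> (A=0 B=10)
  7. pour(B -> A) -> (A=6 B=4)
  8. empty(A) -> (A=0 B=4)
Reached target in 8 moves.

Answer: 8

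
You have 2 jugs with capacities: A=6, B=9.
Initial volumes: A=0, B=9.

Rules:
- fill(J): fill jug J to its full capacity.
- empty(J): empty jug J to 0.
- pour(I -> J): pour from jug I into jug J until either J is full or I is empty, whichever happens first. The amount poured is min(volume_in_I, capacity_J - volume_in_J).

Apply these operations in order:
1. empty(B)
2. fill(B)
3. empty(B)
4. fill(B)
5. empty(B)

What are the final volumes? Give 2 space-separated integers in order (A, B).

Step 1: empty(B) -> (A=0 B=0)
Step 2: fill(B) -> (A=0 B=9)
Step 3: empty(B) -> (A=0 B=0)
Step 4: fill(B) -> (A=0 B=9)
Step 5: empty(B) -> (A=0 B=0)

Answer: 0 0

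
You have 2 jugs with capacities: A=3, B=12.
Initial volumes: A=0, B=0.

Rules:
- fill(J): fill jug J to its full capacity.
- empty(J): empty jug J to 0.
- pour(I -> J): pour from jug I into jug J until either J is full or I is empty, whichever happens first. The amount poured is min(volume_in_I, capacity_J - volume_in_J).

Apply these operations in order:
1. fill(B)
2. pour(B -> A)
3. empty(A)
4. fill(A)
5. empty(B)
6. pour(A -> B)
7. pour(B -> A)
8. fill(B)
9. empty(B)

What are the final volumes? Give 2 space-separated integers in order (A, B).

Answer: 3 0

Derivation:
Step 1: fill(B) -> (A=0 B=12)
Step 2: pour(B -> A) -> (A=3 B=9)
Step 3: empty(A) -> (A=0 B=9)
Step 4: fill(A) -> (A=3 B=9)
Step 5: empty(B) -> (A=3 B=0)
Step 6: pour(A -> B) -> (A=0 B=3)
Step 7: pour(B -> A) -> (A=3 B=0)
Step 8: fill(B) -> (A=3 B=12)
Step 9: empty(B) -> (A=3 B=0)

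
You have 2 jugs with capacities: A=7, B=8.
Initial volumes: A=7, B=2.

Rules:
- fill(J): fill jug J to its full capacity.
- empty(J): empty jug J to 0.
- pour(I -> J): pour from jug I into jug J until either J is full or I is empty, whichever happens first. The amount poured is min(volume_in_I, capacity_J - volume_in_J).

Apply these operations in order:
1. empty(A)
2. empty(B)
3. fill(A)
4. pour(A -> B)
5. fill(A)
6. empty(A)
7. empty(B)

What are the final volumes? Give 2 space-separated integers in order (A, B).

Answer: 0 0

Derivation:
Step 1: empty(A) -> (A=0 B=2)
Step 2: empty(B) -> (A=0 B=0)
Step 3: fill(A) -> (A=7 B=0)
Step 4: pour(A -> B) -> (A=0 B=7)
Step 5: fill(A) -> (A=7 B=7)
Step 6: empty(A) -> (A=0 B=7)
Step 7: empty(B) -> (A=0 B=0)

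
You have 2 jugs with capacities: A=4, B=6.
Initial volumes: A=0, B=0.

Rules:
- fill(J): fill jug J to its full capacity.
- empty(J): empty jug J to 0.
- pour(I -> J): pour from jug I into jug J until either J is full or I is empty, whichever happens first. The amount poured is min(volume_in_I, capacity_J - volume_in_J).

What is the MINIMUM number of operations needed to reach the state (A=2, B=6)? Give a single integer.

Answer: 4

Derivation:
BFS from (A=0, B=0). One shortest path:
  1. fill(A) -> (A=4 B=0)
  2. pour(A -> B) -> (A=0 B=4)
  3. fill(A) -> (A=4 B=4)
  4. pour(A -> B) -> (A=2 B=6)
Reached target in 4 moves.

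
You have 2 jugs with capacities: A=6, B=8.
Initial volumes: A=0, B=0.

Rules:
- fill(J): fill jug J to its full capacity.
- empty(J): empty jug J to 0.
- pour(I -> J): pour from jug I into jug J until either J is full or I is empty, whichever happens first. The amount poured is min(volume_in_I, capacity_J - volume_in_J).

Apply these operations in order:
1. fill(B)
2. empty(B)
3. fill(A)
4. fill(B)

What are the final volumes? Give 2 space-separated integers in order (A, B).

Step 1: fill(B) -> (A=0 B=8)
Step 2: empty(B) -> (A=0 B=0)
Step 3: fill(A) -> (A=6 B=0)
Step 4: fill(B) -> (A=6 B=8)

Answer: 6 8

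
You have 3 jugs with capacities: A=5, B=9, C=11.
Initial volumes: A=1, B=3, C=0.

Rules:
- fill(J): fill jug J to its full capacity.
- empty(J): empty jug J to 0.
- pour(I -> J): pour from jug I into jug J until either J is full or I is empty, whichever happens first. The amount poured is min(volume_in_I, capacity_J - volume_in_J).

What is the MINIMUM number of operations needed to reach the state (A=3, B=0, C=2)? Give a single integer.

BFS from (A=1, B=3, C=0). One shortest path:
  1. empty(A) -> (A=0 B=3 C=0)
  2. fill(C) -> (A=0 B=3 C=11)
  3. pour(B -> A) -> (A=3 B=0 C=11)
  4. pour(C -> B) -> (A=3 B=9 C=2)
  5. empty(B) -> (A=3 B=0 C=2)
Reached target in 5 moves.

Answer: 5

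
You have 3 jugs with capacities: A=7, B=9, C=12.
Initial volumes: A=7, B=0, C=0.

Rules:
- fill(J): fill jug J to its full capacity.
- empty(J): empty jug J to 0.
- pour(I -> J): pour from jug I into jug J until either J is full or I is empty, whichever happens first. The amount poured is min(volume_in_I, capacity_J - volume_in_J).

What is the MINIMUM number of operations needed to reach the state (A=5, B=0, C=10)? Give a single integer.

Answer: 8

Derivation:
BFS from (A=7, B=0, C=0). One shortest path:
  1. empty(A) -> (A=0 B=0 C=0)
  2. fill(C) -> (A=0 B=0 C=12)
  3. pour(C -> A) -> (A=7 B=0 C=5)
  4. pour(A -> B) -> (A=0 B=7 C=5)
  5. pour(C -> A) -> (A=5 B=7 C=0)
  6. fill(C) -> (A=5 B=7 C=12)
  7. pour(C -> B) -> (A=5 B=9 C=10)
  8. empty(B) -> (A=5 B=0 C=10)
Reached target in 8 moves.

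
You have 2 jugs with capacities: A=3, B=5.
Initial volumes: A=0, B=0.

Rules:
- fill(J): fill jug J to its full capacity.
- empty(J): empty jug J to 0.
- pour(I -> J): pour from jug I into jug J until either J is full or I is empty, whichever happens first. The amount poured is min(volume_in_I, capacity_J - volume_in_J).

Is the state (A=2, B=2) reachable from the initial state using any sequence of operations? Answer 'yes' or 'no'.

BFS explored all 16 reachable states.
Reachable set includes: (0,0), (0,1), (0,2), (0,3), (0,4), (0,5), (1,0), (1,5), (2,0), (2,5), (3,0), (3,1) ...
Target (A=2, B=2) not in reachable set → no.

Answer: no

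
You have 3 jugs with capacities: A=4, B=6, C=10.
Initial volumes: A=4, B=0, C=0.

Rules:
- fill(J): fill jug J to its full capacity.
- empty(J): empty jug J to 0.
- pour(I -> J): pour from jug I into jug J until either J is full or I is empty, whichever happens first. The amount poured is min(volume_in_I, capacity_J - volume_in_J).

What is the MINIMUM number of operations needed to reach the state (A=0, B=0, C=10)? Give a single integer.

Answer: 2

Derivation:
BFS from (A=4, B=0, C=0). One shortest path:
  1. empty(A) -> (A=0 B=0 C=0)
  2. fill(C) -> (A=0 B=0 C=10)
Reached target in 2 moves.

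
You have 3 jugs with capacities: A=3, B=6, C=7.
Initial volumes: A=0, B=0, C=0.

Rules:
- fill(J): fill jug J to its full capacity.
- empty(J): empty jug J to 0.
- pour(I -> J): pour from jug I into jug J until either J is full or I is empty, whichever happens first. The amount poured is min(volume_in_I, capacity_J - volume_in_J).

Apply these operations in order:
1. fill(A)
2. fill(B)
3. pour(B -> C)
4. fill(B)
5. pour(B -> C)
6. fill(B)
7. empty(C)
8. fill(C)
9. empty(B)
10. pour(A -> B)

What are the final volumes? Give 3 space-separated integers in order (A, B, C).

Answer: 0 3 7

Derivation:
Step 1: fill(A) -> (A=3 B=0 C=0)
Step 2: fill(B) -> (A=3 B=6 C=0)
Step 3: pour(B -> C) -> (A=3 B=0 C=6)
Step 4: fill(B) -> (A=3 B=6 C=6)
Step 5: pour(B -> C) -> (A=3 B=5 C=7)
Step 6: fill(B) -> (A=3 B=6 C=7)
Step 7: empty(C) -> (A=3 B=6 C=0)
Step 8: fill(C) -> (A=3 B=6 C=7)
Step 9: empty(B) -> (A=3 B=0 C=7)
Step 10: pour(A -> B) -> (A=0 B=3 C=7)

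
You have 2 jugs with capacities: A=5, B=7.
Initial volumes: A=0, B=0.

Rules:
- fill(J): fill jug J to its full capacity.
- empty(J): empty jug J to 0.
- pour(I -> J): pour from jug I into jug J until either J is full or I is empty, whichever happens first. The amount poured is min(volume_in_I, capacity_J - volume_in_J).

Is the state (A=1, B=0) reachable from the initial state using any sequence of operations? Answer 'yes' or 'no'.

BFS from (A=0, B=0):
  1. fill(A) -> (A=5 B=0)
  2. pour(A -> B) -> (A=0 B=5)
  3. fill(A) -> (A=5 B=5)
  4. pour(A -> B) -> (A=3 B=7)
  5. empty(B) -> (A=3 B=0)
  6. pour(A -> B) -> (A=0 B=3)
  7. fill(A) -> (A=5 B=3)
  8. pour(A -> B) -> (A=1 B=7)
  9. empty(B) -> (A=1 B=0)
Target reached → yes.

Answer: yes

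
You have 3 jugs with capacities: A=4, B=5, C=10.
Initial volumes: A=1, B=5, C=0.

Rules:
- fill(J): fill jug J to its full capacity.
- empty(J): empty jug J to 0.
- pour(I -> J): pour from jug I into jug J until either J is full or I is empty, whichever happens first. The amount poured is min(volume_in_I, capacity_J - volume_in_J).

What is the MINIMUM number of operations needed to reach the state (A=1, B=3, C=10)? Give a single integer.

BFS from (A=1, B=5, C=0). One shortest path:
  1. fill(A) -> (A=4 B=5 C=0)
  2. pour(A -> C) -> (A=0 B=5 C=4)
  3. pour(B -> A) -> (A=4 B=1 C=4)
  4. pour(A -> C) -> (A=0 B=1 C=8)
  5. pour(B -> A) -> (A=1 B=0 C=8)
  6. fill(B) -> (A=1 B=5 C=8)
  7. pour(B -> C) -> (A=1 B=3 C=10)
Reached target in 7 moves.

Answer: 7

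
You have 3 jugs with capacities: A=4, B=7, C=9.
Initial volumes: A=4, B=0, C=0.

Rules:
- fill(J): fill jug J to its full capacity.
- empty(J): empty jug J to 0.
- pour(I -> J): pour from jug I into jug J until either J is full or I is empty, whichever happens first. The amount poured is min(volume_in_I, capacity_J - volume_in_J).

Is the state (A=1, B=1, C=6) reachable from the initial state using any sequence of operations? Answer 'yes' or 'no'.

Answer: no

Derivation:
BFS explored all 256 reachable states.
Reachable set includes: (0,0,0), (0,0,1), (0,0,2), (0,0,3), (0,0,4), (0,0,5), (0,0,6), (0,0,7), (0,0,8), (0,0,9), (0,1,0), (0,1,1) ...
Target (A=1, B=1, C=6) not in reachable set → no.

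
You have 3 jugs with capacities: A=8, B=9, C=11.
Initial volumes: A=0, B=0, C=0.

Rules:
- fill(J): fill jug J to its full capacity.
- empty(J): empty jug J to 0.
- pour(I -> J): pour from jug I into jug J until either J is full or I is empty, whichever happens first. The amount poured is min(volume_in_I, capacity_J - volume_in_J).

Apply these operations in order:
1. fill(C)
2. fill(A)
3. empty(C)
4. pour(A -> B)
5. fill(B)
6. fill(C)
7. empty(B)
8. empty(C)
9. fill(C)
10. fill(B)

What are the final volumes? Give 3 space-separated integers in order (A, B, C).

Step 1: fill(C) -> (A=0 B=0 C=11)
Step 2: fill(A) -> (A=8 B=0 C=11)
Step 3: empty(C) -> (A=8 B=0 C=0)
Step 4: pour(A -> B) -> (A=0 B=8 C=0)
Step 5: fill(B) -> (A=0 B=9 C=0)
Step 6: fill(C) -> (A=0 B=9 C=11)
Step 7: empty(B) -> (A=0 B=0 C=11)
Step 8: empty(C) -> (A=0 B=0 C=0)
Step 9: fill(C) -> (A=0 B=0 C=11)
Step 10: fill(B) -> (A=0 B=9 C=11)

Answer: 0 9 11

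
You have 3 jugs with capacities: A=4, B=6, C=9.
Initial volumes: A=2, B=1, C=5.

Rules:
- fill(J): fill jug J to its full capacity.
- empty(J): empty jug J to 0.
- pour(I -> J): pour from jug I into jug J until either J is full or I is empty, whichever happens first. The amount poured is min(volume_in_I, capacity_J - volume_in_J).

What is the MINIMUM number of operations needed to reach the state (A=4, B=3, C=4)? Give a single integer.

Answer: 5

Derivation:
BFS from (A=2, B=1, C=5). One shortest path:
  1. empty(B) -> (A=2 B=0 C=5)
  2. pour(C -> A) -> (A=4 B=0 C=3)
  3. pour(C -> B) -> (A=4 B=3 C=0)
  4. pour(A -> C) -> (A=0 B=3 C=4)
  5. fill(A) -> (A=4 B=3 C=4)
Reached target in 5 moves.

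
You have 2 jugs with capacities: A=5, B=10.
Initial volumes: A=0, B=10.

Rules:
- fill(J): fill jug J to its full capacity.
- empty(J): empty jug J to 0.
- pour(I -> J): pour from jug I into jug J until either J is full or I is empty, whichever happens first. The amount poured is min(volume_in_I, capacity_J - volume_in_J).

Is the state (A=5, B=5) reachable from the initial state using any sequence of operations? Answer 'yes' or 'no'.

Answer: yes

Derivation:
BFS from (A=0, B=10):
  1. pour(B -> A) -> (A=5 B=5)
Target reached → yes.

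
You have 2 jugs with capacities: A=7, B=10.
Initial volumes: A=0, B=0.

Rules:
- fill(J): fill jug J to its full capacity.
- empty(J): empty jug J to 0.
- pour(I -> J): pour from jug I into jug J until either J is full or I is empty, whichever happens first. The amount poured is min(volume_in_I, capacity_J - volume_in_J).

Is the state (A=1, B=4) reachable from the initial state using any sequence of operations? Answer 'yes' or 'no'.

BFS explored all 34 reachable states.
Reachable set includes: (0,0), (0,1), (0,2), (0,3), (0,4), (0,5), (0,6), (0,7), (0,8), (0,9), (0,10), (1,0) ...
Target (A=1, B=4) not in reachable set → no.

Answer: no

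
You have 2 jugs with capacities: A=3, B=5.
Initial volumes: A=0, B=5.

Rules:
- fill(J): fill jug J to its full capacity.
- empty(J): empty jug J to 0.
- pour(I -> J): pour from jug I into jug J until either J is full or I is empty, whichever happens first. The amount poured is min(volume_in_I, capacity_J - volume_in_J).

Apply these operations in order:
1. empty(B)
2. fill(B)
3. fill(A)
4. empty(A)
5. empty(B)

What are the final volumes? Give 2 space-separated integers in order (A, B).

Step 1: empty(B) -> (A=0 B=0)
Step 2: fill(B) -> (A=0 B=5)
Step 3: fill(A) -> (A=3 B=5)
Step 4: empty(A) -> (A=0 B=5)
Step 5: empty(B) -> (A=0 B=0)

Answer: 0 0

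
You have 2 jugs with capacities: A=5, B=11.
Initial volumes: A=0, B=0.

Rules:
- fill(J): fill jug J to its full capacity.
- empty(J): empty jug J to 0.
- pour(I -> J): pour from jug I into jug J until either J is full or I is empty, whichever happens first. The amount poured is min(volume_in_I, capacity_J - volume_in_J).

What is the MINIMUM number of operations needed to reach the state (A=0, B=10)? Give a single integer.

BFS from (A=0, B=0). One shortest path:
  1. fill(A) -> (A=5 B=0)
  2. pour(A -> B) -> (A=0 B=5)
  3. fill(A) -> (A=5 B=5)
  4. pour(A -> B) -> (A=0 B=10)
Reached target in 4 moves.

Answer: 4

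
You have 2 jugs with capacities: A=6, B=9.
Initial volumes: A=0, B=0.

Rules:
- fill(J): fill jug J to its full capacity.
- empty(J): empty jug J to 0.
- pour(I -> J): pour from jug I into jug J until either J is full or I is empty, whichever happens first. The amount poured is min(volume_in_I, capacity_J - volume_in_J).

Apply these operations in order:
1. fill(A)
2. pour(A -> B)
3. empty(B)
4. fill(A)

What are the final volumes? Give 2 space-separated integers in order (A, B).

Step 1: fill(A) -> (A=6 B=0)
Step 2: pour(A -> B) -> (A=0 B=6)
Step 3: empty(B) -> (A=0 B=0)
Step 4: fill(A) -> (A=6 B=0)

Answer: 6 0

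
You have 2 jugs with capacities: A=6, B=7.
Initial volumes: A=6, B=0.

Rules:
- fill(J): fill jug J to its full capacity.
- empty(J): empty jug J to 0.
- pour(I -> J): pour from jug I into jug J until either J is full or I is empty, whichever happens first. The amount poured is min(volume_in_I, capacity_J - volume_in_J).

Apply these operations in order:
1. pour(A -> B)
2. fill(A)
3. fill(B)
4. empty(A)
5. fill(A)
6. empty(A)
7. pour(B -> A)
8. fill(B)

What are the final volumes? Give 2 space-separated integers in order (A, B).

Answer: 6 7

Derivation:
Step 1: pour(A -> B) -> (A=0 B=6)
Step 2: fill(A) -> (A=6 B=6)
Step 3: fill(B) -> (A=6 B=7)
Step 4: empty(A) -> (A=0 B=7)
Step 5: fill(A) -> (A=6 B=7)
Step 6: empty(A) -> (A=0 B=7)
Step 7: pour(B -> A) -> (A=6 B=1)
Step 8: fill(B) -> (A=6 B=7)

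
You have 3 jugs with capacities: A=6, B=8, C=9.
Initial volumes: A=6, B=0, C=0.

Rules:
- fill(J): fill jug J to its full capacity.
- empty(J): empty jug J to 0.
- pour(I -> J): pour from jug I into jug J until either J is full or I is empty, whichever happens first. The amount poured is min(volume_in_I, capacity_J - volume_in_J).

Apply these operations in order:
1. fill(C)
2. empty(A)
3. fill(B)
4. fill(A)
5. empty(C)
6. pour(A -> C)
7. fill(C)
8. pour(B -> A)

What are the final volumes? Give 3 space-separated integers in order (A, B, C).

Step 1: fill(C) -> (A=6 B=0 C=9)
Step 2: empty(A) -> (A=0 B=0 C=9)
Step 3: fill(B) -> (A=0 B=8 C=9)
Step 4: fill(A) -> (A=6 B=8 C=9)
Step 5: empty(C) -> (A=6 B=8 C=0)
Step 6: pour(A -> C) -> (A=0 B=8 C=6)
Step 7: fill(C) -> (A=0 B=8 C=9)
Step 8: pour(B -> A) -> (A=6 B=2 C=9)

Answer: 6 2 9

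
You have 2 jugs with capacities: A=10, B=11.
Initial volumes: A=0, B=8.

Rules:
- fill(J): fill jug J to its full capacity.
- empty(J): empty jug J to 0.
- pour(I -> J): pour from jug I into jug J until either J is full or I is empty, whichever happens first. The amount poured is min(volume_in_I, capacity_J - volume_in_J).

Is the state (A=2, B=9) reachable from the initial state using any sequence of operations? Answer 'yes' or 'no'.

BFS explored all 42 reachable states.
Reachable set includes: (0,0), (0,1), (0,2), (0,3), (0,4), (0,5), (0,6), (0,7), (0,8), (0,9), (0,10), (0,11) ...
Target (A=2, B=9) not in reachable set → no.

Answer: no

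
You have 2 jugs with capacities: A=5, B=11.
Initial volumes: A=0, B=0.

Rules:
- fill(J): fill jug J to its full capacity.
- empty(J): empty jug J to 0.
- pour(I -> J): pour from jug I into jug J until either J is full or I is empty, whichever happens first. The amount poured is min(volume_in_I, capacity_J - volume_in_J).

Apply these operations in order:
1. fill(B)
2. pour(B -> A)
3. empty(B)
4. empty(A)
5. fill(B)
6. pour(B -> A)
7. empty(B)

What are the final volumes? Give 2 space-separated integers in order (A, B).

Step 1: fill(B) -> (A=0 B=11)
Step 2: pour(B -> A) -> (A=5 B=6)
Step 3: empty(B) -> (A=5 B=0)
Step 4: empty(A) -> (A=0 B=0)
Step 5: fill(B) -> (A=0 B=11)
Step 6: pour(B -> A) -> (A=5 B=6)
Step 7: empty(B) -> (A=5 B=0)

Answer: 5 0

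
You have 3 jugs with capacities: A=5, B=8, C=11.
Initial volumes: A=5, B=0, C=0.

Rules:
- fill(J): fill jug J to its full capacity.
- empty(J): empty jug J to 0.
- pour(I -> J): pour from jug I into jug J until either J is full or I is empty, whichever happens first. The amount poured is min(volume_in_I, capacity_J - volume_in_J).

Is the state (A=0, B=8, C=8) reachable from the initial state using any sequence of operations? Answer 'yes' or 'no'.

Answer: yes

Derivation:
BFS from (A=5, B=0, C=0):
  1. fill(C) -> (A=5 B=0 C=11)
  2. pour(A -> B) -> (A=0 B=5 C=11)
  3. pour(C -> B) -> (A=0 B=8 C=8)
Target reached → yes.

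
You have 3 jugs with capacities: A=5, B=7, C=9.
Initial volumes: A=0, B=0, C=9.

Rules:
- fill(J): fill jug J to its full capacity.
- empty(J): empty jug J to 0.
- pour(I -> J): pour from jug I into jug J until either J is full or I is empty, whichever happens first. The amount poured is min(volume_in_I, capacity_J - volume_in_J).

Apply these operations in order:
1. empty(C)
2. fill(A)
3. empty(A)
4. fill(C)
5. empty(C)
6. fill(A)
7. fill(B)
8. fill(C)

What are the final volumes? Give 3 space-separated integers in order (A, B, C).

Answer: 5 7 9

Derivation:
Step 1: empty(C) -> (A=0 B=0 C=0)
Step 2: fill(A) -> (A=5 B=0 C=0)
Step 3: empty(A) -> (A=0 B=0 C=0)
Step 4: fill(C) -> (A=0 B=0 C=9)
Step 5: empty(C) -> (A=0 B=0 C=0)
Step 6: fill(A) -> (A=5 B=0 C=0)
Step 7: fill(B) -> (A=5 B=7 C=0)
Step 8: fill(C) -> (A=5 B=7 C=9)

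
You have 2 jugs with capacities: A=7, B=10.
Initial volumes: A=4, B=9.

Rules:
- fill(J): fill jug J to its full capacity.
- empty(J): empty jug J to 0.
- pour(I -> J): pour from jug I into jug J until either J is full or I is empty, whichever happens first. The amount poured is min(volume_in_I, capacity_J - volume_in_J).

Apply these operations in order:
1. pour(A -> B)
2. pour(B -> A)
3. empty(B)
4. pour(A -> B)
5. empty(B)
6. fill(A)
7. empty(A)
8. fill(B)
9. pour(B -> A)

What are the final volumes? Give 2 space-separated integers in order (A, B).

Step 1: pour(A -> B) -> (A=3 B=10)
Step 2: pour(B -> A) -> (A=7 B=6)
Step 3: empty(B) -> (A=7 B=0)
Step 4: pour(A -> B) -> (A=0 B=7)
Step 5: empty(B) -> (A=0 B=0)
Step 6: fill(A) -> (A=7 B=0)
Step 7: empty(A) -> (A=0 B=0)
Step 8: fill(B) -> (A=0 B=10)
Step 9: pour(B -> A) -> (A=7 B=3)

Answer: 7 3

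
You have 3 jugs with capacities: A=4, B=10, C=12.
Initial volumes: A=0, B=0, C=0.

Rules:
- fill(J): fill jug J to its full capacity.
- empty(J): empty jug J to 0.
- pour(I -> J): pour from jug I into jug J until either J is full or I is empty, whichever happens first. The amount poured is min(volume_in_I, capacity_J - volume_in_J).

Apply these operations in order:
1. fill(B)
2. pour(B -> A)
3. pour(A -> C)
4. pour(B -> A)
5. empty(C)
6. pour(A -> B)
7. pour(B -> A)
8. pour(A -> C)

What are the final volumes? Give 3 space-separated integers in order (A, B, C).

Step 1: fill(B) -> (A=0 B=10 C=0)
Step 2: pour(B -> A) -> (A=4 B=6 C=0)
Step 3: pour(A -> C) -> (A=0 B=6 C=4)
Step 4: pour(B -> A) -> (A=4 B=2 C=4)
Step 5: empty(C) -> (A=4 B=2 C=0)
Step 6: pour(A -> B) -> (A=0 B=6 C=0)
Step 7: pour(B -> A) -> (A=4 B=2 C=0)
Step 8: pour(A -> C) -> (A=0 B=2 C=4)

Answer: 0 2 4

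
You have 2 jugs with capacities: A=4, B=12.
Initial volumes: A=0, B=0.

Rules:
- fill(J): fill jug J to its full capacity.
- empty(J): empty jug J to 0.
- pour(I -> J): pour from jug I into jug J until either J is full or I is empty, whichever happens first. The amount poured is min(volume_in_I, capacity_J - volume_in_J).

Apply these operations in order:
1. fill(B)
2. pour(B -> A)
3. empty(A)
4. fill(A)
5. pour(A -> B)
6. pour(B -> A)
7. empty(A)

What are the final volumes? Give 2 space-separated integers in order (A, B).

Answer: 0 8

Derivation:
Step 1: fill(B) -> (A=0 B=12)
Step 2: pour(B -> A) -> (A=4 B=8)
Step 3: empty(A) -> (A=0 B=8)
Step 4: fill(A) -> (A=4 B=8)
Step 5: pour(A -> B) -> (A=0 B=12)
Step 6: pour(B -> A) -> (A=4 B=8)
Step 7: empty(A) -> (A=0 B=8)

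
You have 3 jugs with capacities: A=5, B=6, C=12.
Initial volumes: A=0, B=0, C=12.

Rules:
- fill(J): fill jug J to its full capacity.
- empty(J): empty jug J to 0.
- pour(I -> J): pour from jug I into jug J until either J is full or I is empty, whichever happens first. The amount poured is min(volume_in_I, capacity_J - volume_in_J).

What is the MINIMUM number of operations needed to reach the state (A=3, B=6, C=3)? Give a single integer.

Answer: 8

Derivation:
BFS from (A=0, B=0, C=12). One shortest path:
  1. pour(C -> A) -> (A=5 B=0 C=7)
  2. pour(A -> B) -> (A=0 B=5 C=7)
  3. pour(C -> A) -> (A=5 B=5 C=2)
  4. pour(A -> B) -> (A=4 B=6 C=2)
  5. pour(B -> C) -> (A=4 B=0 C=8)
  6. pour(A -> B) -> (A=0 B=4 C=8)
  7. pour(C -> A) -> (A=5 B=4 C=3)
  8. pour(A -> B) -> (A=3 B=6 C=3)
Reached target in 8 moves.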